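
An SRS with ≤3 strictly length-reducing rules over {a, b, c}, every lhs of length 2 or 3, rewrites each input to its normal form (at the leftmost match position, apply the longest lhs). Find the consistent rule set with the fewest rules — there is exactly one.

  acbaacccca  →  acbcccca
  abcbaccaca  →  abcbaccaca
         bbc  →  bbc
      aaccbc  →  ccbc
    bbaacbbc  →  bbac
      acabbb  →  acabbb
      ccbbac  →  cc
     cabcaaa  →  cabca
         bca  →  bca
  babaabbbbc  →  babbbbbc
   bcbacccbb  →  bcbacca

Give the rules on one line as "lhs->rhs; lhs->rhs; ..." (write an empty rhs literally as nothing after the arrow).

aa->; cbb->a

  | acbaacccca => acbcccca
  | abcbaccaca
  | bbc
  | aaccbc => ccbc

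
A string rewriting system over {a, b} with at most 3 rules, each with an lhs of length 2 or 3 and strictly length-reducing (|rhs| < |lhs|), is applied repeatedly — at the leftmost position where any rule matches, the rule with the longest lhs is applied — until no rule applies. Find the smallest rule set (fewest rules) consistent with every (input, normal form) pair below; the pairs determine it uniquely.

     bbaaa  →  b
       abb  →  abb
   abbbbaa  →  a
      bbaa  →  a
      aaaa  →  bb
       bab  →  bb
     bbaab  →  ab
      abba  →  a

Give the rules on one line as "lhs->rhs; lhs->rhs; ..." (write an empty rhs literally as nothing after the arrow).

  | bbaaa => aa => b
  | abb
  | abbbbaa => abba => a
  | bbaa => a

aa->b; bab->bb; bba->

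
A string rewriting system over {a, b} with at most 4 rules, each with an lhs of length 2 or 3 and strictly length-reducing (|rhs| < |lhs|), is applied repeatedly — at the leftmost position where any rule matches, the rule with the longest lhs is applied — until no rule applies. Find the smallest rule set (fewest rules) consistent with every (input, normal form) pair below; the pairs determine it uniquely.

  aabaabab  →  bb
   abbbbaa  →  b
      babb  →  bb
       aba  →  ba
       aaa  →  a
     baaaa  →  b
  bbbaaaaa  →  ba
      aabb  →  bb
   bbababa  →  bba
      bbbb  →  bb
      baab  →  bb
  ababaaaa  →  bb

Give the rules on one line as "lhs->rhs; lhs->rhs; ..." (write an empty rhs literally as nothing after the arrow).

  | aabaabab => baabab => bbab => bb
  | abbbbaa => bbbaa => baa => b
  | babb => bb
  | aba => ba

aa->; ab->; aba->ba; bbb->b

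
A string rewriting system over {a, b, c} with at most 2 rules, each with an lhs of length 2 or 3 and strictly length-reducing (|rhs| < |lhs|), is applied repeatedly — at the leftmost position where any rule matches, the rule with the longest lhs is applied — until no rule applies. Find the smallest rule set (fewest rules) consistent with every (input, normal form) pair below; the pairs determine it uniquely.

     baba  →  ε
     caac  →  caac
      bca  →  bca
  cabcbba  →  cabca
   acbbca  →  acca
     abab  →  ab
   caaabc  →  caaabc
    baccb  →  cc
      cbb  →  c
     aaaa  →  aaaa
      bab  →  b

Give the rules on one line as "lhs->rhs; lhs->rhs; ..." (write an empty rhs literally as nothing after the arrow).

ba->; cb->c

  | baba => ba => ε
  | caac
  | bca
  | cabcbba => cabcba => cabca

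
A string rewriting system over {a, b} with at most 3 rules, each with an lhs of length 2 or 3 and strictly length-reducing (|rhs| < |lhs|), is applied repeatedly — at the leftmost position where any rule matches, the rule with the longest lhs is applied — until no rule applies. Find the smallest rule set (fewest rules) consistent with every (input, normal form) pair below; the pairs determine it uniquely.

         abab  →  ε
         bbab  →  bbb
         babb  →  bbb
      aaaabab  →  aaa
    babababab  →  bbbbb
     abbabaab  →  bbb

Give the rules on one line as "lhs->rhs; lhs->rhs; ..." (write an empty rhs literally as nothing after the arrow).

  | abab => ab => ε
  | bbab => bbb
  | babb => bbb
  | aaaabab => aaaab => aaa

ab->; ba->b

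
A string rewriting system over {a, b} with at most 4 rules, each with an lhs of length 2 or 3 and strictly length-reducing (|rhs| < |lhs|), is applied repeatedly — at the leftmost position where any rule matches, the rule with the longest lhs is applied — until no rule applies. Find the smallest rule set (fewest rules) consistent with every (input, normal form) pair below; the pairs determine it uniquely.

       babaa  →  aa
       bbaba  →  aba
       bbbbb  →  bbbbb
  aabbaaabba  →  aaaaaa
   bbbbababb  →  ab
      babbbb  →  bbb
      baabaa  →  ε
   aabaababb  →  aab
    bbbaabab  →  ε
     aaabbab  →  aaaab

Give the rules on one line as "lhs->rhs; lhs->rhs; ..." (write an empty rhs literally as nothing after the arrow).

  | babaa => aa
  | bbaba => aba
  | bbbbb
  | aabbaaabba => aaaaabba => aaaaaa

baa->; bab->; bba->a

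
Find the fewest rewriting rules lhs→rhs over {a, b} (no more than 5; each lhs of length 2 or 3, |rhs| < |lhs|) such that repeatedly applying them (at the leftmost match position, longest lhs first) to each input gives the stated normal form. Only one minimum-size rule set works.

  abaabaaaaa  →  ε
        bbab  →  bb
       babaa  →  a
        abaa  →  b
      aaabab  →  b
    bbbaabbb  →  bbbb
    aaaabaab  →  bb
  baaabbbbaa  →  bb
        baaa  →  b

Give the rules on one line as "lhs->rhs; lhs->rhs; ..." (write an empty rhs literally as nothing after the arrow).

  | abaabaaaaa => bbabaaaaa => bbaaaaa => baaaa => aaa => ba => ε
  | bbab => bb
  | babaa => baa => a
  | abaa => bba => b

aa->b; aab->b; aba->bb; ba->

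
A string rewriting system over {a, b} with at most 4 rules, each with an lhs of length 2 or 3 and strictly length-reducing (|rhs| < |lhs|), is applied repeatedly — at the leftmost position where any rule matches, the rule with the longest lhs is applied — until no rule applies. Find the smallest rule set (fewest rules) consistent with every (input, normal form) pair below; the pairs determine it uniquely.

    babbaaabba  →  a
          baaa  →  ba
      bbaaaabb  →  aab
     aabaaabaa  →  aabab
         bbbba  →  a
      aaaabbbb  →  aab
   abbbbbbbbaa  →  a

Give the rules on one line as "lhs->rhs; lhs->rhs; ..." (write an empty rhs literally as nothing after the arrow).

aaa->a; baa->b; bb->b; bba->a

  | babbaaabba => baaaabba => baabba => bbba => bba => a
  | baaa => ba
  | bbaaaabb => aaaabb => aabb => aab
  | aabaaabaa => aababaa => aabab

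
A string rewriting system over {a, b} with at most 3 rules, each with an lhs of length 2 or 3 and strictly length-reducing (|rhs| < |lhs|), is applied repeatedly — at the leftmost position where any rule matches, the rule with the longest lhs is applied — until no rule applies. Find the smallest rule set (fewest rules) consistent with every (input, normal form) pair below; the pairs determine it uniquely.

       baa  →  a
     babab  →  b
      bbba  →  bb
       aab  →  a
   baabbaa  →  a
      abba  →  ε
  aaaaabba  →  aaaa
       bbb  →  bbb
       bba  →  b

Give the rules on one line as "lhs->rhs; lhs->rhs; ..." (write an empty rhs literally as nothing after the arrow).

  | baa => a
  | babab => bab => b
  | bbba => bb
  | aab => a

ab->; ba->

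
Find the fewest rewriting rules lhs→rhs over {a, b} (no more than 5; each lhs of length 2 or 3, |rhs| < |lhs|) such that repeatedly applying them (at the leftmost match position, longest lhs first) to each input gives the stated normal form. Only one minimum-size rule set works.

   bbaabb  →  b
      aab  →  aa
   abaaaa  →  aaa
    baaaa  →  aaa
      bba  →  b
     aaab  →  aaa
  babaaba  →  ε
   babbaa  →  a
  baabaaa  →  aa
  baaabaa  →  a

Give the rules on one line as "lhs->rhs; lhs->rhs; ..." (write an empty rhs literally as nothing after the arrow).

ab->a; aba->ba; ba->; bab->

  | bbaabb => babb => b
  | aab => aa
  | abaaaa => baaaa => aaa
  | baaaa => aaa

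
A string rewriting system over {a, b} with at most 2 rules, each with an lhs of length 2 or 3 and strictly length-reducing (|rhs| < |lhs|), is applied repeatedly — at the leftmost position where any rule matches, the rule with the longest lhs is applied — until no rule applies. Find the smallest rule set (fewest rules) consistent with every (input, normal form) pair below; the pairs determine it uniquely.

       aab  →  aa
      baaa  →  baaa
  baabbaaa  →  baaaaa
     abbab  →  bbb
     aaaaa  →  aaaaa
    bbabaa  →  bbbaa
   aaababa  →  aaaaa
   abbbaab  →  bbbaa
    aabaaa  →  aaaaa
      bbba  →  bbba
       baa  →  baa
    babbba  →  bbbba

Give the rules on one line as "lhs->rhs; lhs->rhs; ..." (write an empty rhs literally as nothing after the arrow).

  | aab => aa
  | baaa
  | baabbaaa => baabaaa => baaaaa
  | abbab => bbab => bbb

aab->aa; ab->b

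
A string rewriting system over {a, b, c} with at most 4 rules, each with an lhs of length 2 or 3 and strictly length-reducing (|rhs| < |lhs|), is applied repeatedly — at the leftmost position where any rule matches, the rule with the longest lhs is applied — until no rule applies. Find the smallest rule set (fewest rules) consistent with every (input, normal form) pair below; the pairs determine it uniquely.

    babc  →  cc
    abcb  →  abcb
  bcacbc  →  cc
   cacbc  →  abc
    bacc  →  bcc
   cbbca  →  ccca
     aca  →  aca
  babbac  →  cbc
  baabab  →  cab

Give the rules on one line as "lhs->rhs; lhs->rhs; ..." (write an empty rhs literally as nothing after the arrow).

  | babc => bbc => cc
  | abcb
  | bcacbc => babc => bbc => cc
  | cacbc => abc

ba->b; bb->c; cac->a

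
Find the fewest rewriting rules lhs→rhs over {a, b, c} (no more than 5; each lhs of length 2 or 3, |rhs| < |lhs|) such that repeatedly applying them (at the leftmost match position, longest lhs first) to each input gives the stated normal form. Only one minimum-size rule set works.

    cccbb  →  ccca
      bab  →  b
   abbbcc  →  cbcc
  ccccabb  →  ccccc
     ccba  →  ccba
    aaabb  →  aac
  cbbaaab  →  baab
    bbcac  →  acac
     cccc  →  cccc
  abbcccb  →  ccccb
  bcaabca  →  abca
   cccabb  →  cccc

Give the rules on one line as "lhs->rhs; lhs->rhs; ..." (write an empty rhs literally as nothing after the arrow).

  | cccbb => ccca
  | bab => b
  | abbbcc => cbcc
  | ccccabb => ccccc

abb->c; bab->b; bb->a; caa->b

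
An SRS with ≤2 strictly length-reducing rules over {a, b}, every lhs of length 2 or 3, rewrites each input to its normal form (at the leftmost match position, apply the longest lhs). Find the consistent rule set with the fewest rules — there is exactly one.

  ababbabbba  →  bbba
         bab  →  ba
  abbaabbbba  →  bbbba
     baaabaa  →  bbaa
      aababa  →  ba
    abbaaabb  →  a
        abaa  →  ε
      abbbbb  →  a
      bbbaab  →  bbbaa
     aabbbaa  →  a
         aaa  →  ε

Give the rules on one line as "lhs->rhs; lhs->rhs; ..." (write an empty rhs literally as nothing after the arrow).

aaa->; ab->a

  | ababbabbba => aabbabbba => aababbba => aaabbba => bbba
  | bab => ba
  | abbaabbbba => abaabbbba => aaabbbba => bbbba
  | baaabaa => bbaa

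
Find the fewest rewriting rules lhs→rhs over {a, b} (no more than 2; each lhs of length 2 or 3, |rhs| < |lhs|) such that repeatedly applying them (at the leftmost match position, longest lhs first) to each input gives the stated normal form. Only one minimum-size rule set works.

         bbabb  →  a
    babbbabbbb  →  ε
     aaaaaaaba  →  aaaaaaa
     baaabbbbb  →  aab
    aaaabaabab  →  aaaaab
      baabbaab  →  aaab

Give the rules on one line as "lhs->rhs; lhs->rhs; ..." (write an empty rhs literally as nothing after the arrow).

ba->; bb->

  | bbabb => abb => a
  | babbbabbbb => bbbabbbb => babbbb => bbbb => bb => ε
  | aaaaaaaba => aaaaaaa
  | baaabbbbb => aabbbbb => aabbb => aab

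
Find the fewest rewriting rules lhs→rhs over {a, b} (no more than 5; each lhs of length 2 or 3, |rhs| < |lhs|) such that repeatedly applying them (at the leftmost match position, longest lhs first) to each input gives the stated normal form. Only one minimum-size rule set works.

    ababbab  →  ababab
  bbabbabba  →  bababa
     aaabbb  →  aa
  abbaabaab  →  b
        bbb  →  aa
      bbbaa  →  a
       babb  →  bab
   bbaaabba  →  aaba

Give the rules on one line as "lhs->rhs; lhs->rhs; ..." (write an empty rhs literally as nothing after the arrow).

aaa->; baa->a; bb->b; bbb->aa

  | ababbab => ababab
  | bbabbabba => babbabba => bababba => bababa
  | aaabbb => bbb => aa
  | abbaabaab => abaabaab => aabaab => aaab => b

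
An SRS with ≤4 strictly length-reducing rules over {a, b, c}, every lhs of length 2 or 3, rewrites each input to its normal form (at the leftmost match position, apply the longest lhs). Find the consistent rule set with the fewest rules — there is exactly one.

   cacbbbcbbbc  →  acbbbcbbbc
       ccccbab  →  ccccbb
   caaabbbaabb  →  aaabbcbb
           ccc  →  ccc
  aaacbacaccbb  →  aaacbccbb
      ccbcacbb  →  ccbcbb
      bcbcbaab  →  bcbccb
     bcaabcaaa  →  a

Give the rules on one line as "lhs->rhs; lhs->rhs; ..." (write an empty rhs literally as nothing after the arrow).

ba->b; baa->c; ca->a

  | cacbbbcbbbc => acbbbcbbbc
  | ccccbab => ccccbb
  | caaabbbaabb => aaabbbaabb => aaabbcbb
  | ccc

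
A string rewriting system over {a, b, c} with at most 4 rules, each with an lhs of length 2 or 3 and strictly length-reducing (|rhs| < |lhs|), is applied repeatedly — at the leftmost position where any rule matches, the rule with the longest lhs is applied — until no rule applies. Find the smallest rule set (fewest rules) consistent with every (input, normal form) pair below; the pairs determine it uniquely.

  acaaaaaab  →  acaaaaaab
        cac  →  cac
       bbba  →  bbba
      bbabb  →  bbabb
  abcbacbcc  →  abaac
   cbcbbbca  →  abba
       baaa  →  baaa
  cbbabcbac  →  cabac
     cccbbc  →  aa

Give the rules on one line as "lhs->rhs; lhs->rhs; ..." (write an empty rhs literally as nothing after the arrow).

  | acaaaaaab
  | cac
  | bbba
  | bbabb

bc->; cb->c; cc->a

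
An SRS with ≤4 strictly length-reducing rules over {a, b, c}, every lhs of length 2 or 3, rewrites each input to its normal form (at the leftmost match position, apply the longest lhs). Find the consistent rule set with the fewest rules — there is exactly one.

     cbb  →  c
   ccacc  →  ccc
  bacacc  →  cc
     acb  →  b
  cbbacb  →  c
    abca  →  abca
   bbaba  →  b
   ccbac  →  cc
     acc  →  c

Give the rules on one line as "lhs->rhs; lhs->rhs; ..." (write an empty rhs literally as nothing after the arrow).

ac->; ba->; cb->c

  | cbb => cb => c
  | ccacc => ccc
  | bacacc => cacc => cc
  | acb => b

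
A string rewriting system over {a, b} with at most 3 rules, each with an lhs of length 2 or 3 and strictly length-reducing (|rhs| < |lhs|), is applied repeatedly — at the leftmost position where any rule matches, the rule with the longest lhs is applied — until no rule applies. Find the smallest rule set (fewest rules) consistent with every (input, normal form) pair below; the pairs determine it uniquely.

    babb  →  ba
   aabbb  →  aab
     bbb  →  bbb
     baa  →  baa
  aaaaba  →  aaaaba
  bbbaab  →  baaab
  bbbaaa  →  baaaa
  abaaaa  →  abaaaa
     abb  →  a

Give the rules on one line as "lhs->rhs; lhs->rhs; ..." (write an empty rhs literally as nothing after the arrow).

abb->a; bba->aa

  | babb => ba
  | aabbb => aab
  | bbb
  | baa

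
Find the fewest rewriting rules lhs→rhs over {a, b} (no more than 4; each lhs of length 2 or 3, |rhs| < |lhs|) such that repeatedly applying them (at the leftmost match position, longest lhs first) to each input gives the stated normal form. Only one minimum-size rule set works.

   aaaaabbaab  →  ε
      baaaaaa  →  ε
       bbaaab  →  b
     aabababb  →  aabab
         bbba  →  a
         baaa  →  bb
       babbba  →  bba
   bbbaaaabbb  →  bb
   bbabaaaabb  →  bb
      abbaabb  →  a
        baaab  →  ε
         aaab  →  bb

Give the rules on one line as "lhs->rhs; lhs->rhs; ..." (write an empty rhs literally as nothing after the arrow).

  | aaaaabbaab => baabbaab => baaab => bbb => ε
  | baaaaaa => bbaaa => bbb => ε
  | bbaaab => bbbb => b
  | aabababb => aabab

aaa->b; abb->; bbb->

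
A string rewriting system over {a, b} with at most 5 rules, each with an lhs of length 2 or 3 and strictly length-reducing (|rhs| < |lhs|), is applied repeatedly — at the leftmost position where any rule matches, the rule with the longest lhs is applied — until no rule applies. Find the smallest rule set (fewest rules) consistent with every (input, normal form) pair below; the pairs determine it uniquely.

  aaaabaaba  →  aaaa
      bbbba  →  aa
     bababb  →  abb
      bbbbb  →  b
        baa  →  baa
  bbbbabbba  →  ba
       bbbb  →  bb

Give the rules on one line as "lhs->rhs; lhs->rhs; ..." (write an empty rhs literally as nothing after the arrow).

aab->ba; bab->; bba->aa; bbb->b

  | aaaabaaba => aabaaaba => baaaaba => baabaa => bbaaa => aaaa
  | bbbba => bba => aa
  | bababb => abb
  | bbbbb => bbb => b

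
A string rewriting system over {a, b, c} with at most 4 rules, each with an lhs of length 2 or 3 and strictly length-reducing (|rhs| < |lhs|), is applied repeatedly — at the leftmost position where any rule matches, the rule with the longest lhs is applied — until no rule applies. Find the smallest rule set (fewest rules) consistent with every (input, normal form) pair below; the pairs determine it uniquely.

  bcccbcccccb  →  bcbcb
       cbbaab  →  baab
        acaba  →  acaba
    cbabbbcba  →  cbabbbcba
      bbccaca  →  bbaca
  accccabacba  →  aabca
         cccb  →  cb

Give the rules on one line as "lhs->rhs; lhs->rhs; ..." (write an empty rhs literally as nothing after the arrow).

acb->c; cbb->b; cc->

  | bcccbcccccb => bcbcccccb => bcbcccb => bcbcb
  | cbbaab => baab
  | acaba
  | cbabbbcba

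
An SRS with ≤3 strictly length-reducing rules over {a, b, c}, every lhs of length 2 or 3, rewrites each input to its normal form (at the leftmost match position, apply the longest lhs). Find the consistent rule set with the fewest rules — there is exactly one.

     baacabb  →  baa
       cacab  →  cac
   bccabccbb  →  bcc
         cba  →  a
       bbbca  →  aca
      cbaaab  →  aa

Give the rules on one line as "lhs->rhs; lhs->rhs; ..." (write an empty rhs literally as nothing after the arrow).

ab->; bbb->a; cb->

  | baacabb => baacb => baa
  | cacab => cac
  | bccabccbb => bccccbb => bcccb => bcc
  | cba => a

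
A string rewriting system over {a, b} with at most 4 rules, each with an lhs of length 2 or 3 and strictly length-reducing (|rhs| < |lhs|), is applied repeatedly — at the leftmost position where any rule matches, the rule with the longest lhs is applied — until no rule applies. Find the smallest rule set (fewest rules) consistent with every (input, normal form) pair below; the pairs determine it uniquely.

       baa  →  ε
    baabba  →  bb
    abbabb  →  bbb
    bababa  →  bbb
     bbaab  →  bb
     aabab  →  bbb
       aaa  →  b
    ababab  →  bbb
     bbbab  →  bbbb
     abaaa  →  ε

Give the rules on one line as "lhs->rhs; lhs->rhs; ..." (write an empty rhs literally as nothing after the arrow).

aa->b; ab->a; ba->b; baa->

  | baa => ε
  | baabba => bba => bb
  | abbabb => ababb => aabb => bbb
  | bababa => bbaba => bbba => bbb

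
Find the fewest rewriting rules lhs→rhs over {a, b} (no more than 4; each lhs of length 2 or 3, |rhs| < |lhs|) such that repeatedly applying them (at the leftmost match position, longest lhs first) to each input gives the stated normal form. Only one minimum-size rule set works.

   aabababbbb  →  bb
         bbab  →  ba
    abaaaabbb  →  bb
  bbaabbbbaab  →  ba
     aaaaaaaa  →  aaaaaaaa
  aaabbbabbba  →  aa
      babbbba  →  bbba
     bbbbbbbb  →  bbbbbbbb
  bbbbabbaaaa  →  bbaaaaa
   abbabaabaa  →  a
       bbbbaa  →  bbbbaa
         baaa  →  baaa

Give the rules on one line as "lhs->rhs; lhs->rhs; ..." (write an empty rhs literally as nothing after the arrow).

  | aabababbbb => abbabbbb => bbabbbb => babbb => abb => bb
  | bbab => ba
  | abaaaabbb => baaabbb => baabbb => babbb => abb => bb
  | bbaabbbbaab => bbabbbbaab => babbbaab => abbaab => bbaab => bbab => ba

ab->b; aba->b; bab->a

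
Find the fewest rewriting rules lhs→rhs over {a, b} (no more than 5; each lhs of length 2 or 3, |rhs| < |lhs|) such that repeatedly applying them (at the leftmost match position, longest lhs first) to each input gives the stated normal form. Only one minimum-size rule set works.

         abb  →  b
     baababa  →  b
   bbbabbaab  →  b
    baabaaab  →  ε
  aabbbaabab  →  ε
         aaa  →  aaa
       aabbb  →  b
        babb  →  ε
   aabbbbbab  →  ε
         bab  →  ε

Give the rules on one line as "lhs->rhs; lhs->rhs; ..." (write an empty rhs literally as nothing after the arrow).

  | abb => b
  | baababa => baba => b
  | bbbabbaab => babbaab => bbaab => aab => ab => b
  | baabaaab => baaab => baab => bab => bb => ε

ab->b; aba->; abb->b; bb->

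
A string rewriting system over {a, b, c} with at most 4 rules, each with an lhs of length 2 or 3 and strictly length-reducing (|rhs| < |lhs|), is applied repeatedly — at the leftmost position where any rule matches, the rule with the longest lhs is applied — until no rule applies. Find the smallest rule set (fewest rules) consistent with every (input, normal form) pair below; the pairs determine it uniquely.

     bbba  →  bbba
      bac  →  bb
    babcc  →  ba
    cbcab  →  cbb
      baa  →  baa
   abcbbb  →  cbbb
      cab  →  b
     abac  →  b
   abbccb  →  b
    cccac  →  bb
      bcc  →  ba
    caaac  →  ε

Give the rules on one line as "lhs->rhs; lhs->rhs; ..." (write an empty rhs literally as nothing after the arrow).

ab->; ac->b; ca->; cc->a

  | bbba
  | bac => bb
  | babcc => bcc => ba
  | cbcab => cbb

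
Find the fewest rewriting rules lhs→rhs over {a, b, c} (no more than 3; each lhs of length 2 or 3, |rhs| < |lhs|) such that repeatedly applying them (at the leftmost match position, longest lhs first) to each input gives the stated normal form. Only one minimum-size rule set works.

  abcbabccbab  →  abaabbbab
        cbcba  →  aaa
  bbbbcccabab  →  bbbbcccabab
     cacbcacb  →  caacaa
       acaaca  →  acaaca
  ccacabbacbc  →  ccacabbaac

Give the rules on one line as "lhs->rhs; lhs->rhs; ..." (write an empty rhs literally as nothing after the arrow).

cb->a; ccb->bb

  | abcbabccbab => abaabccbab => abaabbbab
  | cbcba => acba => aaa
  | bbbbcccabab
  | cacbcacb => caacacb => caacaa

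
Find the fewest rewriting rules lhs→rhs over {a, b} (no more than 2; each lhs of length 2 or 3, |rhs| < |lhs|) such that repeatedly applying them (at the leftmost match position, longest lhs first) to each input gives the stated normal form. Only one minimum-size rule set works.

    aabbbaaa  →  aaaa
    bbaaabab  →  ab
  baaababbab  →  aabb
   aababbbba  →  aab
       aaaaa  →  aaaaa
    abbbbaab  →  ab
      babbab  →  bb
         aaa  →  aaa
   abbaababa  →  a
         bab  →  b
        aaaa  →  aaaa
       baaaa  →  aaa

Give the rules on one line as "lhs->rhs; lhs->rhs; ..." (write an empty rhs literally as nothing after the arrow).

ba->; bbb->b

  | aabbbaaa => aabaaa => aaaa
  | bbaaabab => baabab => abab => ab
  | baaababbab => aababbab => aabbab => aabb
  | aababbbba => aabbbba => aabba => aab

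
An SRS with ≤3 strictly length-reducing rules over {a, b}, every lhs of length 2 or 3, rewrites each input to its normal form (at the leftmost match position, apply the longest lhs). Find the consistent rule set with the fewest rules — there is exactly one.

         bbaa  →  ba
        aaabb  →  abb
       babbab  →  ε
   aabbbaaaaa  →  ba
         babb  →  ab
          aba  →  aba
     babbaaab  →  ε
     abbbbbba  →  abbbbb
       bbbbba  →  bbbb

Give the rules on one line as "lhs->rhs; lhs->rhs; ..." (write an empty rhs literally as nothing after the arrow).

  | bbaa => ba
  | aaabb => abb
  | babbab => abab => aa => ε
  | aabbbaaaaa => bbbaaaaa => bbaaaa => baaa => ba

aa->; bab->a; bba->b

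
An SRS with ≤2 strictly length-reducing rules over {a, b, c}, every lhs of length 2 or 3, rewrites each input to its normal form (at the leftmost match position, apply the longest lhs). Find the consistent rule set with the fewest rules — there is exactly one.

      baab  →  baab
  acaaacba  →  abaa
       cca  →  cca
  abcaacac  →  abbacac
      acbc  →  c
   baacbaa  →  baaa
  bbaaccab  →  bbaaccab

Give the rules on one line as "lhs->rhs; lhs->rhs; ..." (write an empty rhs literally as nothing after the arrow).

acb->; caa->ba

  | baab
  | acaaacba => abaacba => abaa
  | cca
  | abcaacac => abbacac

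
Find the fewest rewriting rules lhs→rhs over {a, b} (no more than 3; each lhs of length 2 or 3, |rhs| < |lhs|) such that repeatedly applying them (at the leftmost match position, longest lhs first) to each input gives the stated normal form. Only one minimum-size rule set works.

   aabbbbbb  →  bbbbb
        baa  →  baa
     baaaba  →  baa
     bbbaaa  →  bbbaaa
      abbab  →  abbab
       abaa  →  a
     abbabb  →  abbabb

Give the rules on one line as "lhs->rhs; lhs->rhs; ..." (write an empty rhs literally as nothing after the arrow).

aab->; aba->

  | aabbbbbb => bbbbb
  | baa
  | baaaba => baa
  | bbbaaa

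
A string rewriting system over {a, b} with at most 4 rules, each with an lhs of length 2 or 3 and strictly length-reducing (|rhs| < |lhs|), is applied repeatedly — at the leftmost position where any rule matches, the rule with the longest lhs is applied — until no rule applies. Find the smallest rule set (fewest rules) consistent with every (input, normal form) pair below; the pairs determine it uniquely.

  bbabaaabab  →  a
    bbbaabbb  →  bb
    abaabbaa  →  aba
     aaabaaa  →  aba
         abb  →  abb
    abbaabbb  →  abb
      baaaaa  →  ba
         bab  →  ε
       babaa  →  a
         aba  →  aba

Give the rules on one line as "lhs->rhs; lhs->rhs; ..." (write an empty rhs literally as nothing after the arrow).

  | bbabaaabab => babaaabab => aaabab => aabab => abab => a
  | bbbaabbb => bbaabbb => baabbb => babbb => bb
  | abaabbaa => ababbaa => abaa => aba
  | aaabaaa => aabaaa => abaaa => abaa => aba

aa->a; bab->; bba->ba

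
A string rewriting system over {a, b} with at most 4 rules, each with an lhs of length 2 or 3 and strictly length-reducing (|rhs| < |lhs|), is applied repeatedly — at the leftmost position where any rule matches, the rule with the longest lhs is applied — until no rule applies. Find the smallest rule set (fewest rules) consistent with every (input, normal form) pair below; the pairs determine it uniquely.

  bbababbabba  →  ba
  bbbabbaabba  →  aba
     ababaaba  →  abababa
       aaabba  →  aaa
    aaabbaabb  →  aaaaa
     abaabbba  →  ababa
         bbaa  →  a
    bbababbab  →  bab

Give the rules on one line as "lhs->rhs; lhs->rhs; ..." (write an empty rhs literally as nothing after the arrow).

baa->ba; bb->a; bba->

  | bbababbabba => babbabba => babba => ba
  | bbbabbaabba => ababbaabba => abaabba => ababba => aba
  | ababaaba => abababa
  | aaabba => aaa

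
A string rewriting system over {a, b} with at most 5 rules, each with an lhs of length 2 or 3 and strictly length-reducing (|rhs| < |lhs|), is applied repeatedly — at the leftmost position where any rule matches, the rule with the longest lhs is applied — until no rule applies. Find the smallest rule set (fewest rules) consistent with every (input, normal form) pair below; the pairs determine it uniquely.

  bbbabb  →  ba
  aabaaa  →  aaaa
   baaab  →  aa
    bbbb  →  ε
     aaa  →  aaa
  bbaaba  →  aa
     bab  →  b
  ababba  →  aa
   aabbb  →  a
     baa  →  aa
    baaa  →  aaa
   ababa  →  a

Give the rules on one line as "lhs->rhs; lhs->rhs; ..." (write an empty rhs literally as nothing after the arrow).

ab->; abb->a; baa->aa; bb->

  | bbbabb => babb => ba
  | aabaaa => aaaa
  | baaab => aaab => aa
  | bbbb => bb => ε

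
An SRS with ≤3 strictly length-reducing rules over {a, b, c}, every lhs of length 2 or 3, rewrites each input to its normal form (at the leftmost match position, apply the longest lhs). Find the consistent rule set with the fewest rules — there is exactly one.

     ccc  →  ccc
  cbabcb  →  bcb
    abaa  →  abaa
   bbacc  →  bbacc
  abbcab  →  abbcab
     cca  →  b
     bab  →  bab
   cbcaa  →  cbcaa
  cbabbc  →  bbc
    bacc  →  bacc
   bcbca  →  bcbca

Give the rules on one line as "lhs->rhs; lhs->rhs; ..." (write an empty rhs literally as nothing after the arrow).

  | ccc
  | cbabcb => bcb
  | abaa
  | bbacc

cba->; cca->b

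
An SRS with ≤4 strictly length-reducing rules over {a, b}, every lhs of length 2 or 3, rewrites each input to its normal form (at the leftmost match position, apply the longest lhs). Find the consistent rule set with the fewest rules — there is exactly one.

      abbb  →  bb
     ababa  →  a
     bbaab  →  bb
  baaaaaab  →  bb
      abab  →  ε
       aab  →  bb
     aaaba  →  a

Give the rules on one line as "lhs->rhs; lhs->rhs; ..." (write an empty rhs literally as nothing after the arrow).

  | abbb => bb
  | ababa => aba => a
  | bbaab => baab => aab => bb
  | baaaaaab => aaaaaab => baaaab => aaaab => baab => aab => bb

aa->b; ab->; ba->a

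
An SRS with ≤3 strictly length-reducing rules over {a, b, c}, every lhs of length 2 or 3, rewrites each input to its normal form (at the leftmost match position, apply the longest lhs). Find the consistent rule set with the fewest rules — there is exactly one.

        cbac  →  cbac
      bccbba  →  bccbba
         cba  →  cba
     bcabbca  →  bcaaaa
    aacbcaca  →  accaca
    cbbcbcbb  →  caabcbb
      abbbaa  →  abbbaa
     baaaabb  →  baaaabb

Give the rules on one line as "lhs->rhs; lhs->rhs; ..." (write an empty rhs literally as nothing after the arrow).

acb->c; bbc->aa

  | cbac
  | bccbba
  | cba
  | bcabbca => bcaaaa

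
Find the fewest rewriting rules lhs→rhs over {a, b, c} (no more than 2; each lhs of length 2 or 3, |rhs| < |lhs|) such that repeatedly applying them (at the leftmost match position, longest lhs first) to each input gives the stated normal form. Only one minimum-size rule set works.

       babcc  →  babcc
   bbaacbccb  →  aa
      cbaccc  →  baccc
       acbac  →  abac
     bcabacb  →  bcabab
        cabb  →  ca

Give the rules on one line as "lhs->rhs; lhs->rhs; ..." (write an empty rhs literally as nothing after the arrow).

bb->; cb->b

  | babcc
  | bbaacbccb => aacbccb => aabccb => aabcb => aabb => aa
  | cbaccc => baccc
  | acbac => abac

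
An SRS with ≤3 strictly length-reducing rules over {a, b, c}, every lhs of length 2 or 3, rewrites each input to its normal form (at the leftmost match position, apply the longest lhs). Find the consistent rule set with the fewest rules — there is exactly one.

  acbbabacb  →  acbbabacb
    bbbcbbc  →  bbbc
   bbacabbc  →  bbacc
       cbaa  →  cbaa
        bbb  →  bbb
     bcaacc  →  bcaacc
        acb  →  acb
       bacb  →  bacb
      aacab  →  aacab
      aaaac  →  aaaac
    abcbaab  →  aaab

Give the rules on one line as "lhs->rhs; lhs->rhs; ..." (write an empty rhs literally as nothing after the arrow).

  | acbbabacb
  | bbbcbbc => bbbc
  | bbacabbc => bbacc
  | cbaa

abb->; bcb->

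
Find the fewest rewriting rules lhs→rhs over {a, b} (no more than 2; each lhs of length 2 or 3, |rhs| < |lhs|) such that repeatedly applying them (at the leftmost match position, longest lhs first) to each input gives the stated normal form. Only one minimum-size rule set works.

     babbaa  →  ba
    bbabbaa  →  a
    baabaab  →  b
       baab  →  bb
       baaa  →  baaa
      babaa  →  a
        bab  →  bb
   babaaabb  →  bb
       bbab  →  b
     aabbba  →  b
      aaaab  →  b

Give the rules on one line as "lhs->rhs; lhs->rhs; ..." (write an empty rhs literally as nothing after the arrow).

ab->b; bba->

  | babbaa => bbbaa => ba
  | bbabbaa => bbaa => a
  | baabaab => babaab => bbaab => ab => b
  | baab => bab => bb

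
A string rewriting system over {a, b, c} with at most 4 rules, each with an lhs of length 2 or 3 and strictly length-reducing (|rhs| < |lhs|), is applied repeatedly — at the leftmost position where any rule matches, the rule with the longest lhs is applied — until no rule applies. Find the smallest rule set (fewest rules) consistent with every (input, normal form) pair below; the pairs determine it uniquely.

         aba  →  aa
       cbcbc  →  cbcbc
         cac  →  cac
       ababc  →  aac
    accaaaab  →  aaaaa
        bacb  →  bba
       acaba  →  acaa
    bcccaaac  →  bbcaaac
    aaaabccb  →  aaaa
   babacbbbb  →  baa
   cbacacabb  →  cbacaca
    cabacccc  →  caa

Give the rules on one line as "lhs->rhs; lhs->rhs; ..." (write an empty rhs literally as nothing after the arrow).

  | aba => aa
  | cbcbc
  | cac
  | ababc => aabc => aac

ab->a; acb->ba; cc->b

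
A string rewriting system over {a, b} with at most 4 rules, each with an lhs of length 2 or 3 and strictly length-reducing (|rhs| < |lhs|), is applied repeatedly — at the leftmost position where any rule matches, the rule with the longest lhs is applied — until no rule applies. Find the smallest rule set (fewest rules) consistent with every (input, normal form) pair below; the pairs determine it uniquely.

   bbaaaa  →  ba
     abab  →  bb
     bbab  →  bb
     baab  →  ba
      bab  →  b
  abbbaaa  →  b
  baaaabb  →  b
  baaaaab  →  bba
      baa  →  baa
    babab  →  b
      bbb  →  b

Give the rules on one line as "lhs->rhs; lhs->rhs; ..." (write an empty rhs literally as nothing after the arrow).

  | bbaaaa => bbba => ba
  | abab => bb
  | bbab => bb
  | baab => ba

aaa->b; ab->; aba->b; bbb->b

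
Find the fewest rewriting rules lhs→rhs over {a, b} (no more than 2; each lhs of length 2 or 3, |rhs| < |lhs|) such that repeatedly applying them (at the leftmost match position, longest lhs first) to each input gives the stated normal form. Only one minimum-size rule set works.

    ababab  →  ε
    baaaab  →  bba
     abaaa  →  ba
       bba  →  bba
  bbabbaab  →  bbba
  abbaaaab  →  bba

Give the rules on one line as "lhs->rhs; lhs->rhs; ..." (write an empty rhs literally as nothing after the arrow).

  | ababab => abab => ab => ε
  | baaaab => bbaab => bba
  | abaaa => aaa => ba
  | bba

aaa->ba; ab->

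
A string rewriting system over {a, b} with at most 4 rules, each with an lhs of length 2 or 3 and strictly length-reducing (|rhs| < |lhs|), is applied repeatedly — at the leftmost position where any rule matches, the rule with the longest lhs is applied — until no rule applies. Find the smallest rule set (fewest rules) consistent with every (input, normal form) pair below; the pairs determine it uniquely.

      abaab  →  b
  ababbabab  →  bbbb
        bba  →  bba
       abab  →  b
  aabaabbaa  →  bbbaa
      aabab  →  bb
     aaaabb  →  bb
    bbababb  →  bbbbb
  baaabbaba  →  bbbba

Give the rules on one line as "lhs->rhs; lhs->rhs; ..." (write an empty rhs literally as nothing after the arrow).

  | abaab => abb => b
  | ababbabab => abbbabab => bbabab => bbbab => bbbb
  | bba
  | abab => abb => b

aab->b; abb->b; bab->bb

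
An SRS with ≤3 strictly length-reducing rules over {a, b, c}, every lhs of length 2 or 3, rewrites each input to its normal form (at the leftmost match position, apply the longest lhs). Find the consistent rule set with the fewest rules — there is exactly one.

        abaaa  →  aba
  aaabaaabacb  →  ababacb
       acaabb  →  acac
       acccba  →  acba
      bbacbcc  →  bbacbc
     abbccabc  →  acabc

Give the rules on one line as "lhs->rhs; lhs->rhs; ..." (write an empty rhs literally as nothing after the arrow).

aa->a; abb->ac; cc->c

  | abaaa => abaa => aba
  | aaabaaabacb => aabaaabacb => abaaabacb => abaabacb => ababacb
  | acaabb => acabb => acac
  | acccba => accba => acba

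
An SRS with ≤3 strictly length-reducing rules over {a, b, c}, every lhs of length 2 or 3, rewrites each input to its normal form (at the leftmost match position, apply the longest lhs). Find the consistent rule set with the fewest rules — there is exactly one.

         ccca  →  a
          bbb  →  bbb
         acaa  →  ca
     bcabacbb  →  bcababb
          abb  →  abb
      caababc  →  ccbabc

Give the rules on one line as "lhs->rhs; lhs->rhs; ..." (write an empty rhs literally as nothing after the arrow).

  | ccca => a
  | bbb
  | acaa => aaa => ca
  | bcabacbb => bcababb

aa->c; ac->a; ccc->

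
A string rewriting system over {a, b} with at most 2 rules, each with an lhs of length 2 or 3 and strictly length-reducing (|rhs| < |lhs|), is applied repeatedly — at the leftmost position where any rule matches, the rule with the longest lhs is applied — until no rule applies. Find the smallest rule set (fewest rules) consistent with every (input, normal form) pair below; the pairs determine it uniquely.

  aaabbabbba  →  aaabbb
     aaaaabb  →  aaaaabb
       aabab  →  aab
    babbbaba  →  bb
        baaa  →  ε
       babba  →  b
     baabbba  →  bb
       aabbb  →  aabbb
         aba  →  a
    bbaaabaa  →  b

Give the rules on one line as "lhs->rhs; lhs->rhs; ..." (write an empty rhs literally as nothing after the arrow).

ba->; baa->ba

  | aaabbabbba => aaabbbba => aaabbb
  | aaaaabb
  | aabab => aab
  | babbbaba => bbbaba => bbba => bb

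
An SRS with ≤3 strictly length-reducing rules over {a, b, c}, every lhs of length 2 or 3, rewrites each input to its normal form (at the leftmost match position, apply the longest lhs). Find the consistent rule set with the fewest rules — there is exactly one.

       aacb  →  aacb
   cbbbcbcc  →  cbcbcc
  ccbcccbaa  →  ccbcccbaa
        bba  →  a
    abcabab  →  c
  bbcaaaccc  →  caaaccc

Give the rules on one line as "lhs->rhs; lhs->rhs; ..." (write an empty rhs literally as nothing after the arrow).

  | aacb
  | cbbbcbcc => cbcbcc
  | ccbcccbaa
  | bba => a

ab->; bb->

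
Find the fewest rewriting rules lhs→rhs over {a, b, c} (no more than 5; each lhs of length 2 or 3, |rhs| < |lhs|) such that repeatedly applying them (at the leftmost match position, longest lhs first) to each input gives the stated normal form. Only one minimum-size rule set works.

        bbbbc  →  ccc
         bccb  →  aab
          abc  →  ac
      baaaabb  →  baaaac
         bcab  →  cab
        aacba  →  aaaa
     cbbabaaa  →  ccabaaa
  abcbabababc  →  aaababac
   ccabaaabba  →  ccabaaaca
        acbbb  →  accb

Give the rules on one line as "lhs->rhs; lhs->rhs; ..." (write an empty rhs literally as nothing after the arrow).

bb->c; bc->c; bcc->aa; cba->aa

  | bbbbc => cbbc => ccc
  | bccb => aab
  | abc => ac
  | baaaabb => baaaac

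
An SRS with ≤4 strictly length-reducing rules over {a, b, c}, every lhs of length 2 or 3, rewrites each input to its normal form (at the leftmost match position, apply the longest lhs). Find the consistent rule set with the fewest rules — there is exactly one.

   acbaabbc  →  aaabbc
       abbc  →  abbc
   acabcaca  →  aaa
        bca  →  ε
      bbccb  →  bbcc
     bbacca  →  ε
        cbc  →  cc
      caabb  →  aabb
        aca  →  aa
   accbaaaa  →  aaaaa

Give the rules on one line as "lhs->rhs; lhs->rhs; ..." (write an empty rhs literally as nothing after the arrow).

  | acbaabbc => acaabbc => aaabbc
  | abbc
  | acabcaca => aabcaca => aabaca => aaca => aaa
  | bca => ba => ε

ba->; ca->a; cb->c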